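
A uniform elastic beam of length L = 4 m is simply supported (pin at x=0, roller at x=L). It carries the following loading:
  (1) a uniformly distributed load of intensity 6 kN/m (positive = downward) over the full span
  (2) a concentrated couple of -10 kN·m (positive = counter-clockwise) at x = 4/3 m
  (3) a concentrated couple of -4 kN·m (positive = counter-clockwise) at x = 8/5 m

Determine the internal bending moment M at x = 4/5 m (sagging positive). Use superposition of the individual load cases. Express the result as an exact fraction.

M(4/5) = 122/25 kN·m

Load 1 — uniform load w=6 kN/m over full span:
  M_1 = wx(L-x)/2 = 6·(4/5)·(4-(4/5))/2 = 192/25 kN·m
Load 2 — applied couple M₀=-10 kN·m at a=4/3 m (b=L-a=8/3):
  M_2 = M₀x/L  [x≤a] = (-10)·(4/5)/4 = -2 kN·m
Load 3 — applied couple M₀=-4 kN·m at a=8/5 m (b=L-a=12/5):
  M_3 = M₀x/L  [x≤a] = (-4)·(4/5)/4 = -4/5 kN·m
Superposition: M = Σ M_i = 122/25 kN·m ≈ 4.880000 kN·m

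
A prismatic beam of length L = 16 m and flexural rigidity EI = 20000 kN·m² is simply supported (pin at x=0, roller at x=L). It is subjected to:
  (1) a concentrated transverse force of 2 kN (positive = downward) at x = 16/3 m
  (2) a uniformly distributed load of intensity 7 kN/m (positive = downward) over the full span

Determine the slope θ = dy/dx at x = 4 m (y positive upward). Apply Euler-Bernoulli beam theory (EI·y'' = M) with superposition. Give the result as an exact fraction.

Load 1 — point force P=2 kN at a=16/3 m (b=L-a=32/3):
  θ_1 = -Pb(L²-b²-3x²)/(6LEI)  [x≤a] = -2·(32/3)·(16²-(32/3)²-3·4²)/(6·16·20000) = -53/50625 rad
Load 2 — uniform load w=7 kN/m over full span:
  θ_2 = -w(L³-6Lx²+4x³)/(24EI) = -7·(16³-6·16·4²+4·4³)/(24·20000) = -77/1875 rad
Superposition: θ = Σ θ_i = -2132/50625 rad ≈ -0.042114 rad

θ(4) = -2132/50625 rad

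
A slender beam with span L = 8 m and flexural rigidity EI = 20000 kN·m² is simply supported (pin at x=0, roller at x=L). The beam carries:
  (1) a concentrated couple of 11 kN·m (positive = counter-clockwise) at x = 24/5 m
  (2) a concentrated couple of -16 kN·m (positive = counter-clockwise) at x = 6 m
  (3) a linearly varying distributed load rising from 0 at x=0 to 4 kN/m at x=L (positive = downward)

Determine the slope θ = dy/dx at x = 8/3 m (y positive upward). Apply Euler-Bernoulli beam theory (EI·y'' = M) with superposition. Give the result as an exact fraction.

Load 1 — applied couple M₀=11 kN·m at a=24/5 m (b=L-a=16/5):
  θ_1 = (M₀x²/(2L)+C₁)/EI  [x≤a] with C₁=M₀(3b²-L²)/(6L)=-572/75 = (11·(8/3)²/(2·8)+(-572/75))/20000 = -77/562500 rad
Load 2 — applied couple M₀=-16 kN·m at a=6 m (b=L-a=2):
  θ_2 = (M₀x²/(2L)+C₁)/EI  [x≤a] with C₁=M₀(3b²-L²)/(6L)=52/3 = ((-16)·(8/3)²/(2·8)+(52/3))/20000 = 23/45000 rad
Load 3 — triangular load w₀=4 kN/m (0→w₀ over full span):
  θ_3 = -w₀(7L⁴-30L²x²+15x⁴)/(360LEI) = -4·(7·8⁴-30·8²·(8/3)²+15·(8/3)⁴)/(360·8·20000) = -832/759375 rad
Superposition: θ = Σ θ_i = -21913/30375000 rad ≈ -0.000721 rad

θ(8/3) = -21913/30375000 rad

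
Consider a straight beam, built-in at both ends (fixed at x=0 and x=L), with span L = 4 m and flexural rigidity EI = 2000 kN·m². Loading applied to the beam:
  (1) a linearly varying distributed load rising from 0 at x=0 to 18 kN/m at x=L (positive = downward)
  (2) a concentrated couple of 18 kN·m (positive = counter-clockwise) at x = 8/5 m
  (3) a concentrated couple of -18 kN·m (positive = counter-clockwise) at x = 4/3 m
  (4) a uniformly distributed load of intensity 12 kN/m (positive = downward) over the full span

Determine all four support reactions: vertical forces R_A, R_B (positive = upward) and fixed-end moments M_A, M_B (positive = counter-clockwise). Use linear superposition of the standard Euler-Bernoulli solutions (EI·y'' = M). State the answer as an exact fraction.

R_A = 882/25 kN, M_A = 694/25 kN·m, R_B = 1218/25 kN, M_B = -766/25 kN·m

Load 1 — triangular load w₀=18 kN/m (0→w₀ over full span):
  R_A = 3w₀L/20 = 3·18·4/20 = 54/5 kN
  M_A = w₀L²/30 = 18·4²/30 = 48/5 kN·m
  R_B = 7w₀L/20 = 7·18·4/20 = 126/5 kN
  M_B = -w₀L²/20 = -18·4²/20 = -72/5 kN·m
Load 2 — applied couple M₀=18 kN·m at a=8/5 m (b=L-a=12/5):
  R_A = 6M₀ab/L³ = 6·18·(8/5)·(12/5)/4³ = 162/25 kN
  M_A = M₀b(2a-b)/L² = 18·(12/5)·(2·(8/5)-(12/5))/4² = 54/25 kN·m
  R_B = -6M₀ab/L³ = -6·18·(8/5)·(12/5)/4³ = -162/25 kN
  M_B = M₀a(2b-a)/L² = 18·(8/5)·(2·(12/5)-(8/5))/4² = 144/25 kN·m
Load 3 — applied couple M₀=-18 kN·m at a=4/3 m (b=L-a=8/3):
  R_A = 6M₀ab/L³ = 6·(-18)·(4/3)·(8/3)/4³ = -6 kN
  M_A = M₀b(2a-b)/L² = (-18)·(8/3)·(2·(4/3)-(8/3))/4² = 0 kN·m
  R_B = -6M₀ab/L³ = -6·(-18)·(4/3)·(8/3)/4³ = 6 kN
  M_B = M₀a(2b-a)/L² = (-18)·(4/3)·(2·(8/3)-(4/3))/4² = -6 kN·m
Load 4 — uniform load w=12 kN/m over full span:
  R_A = wL/2 = 12·4/2 = 24 kN
  M_A = wL²/12 = 12·4²/12 = 16 kN·m
  R_B = wL/2 = 12·4/2 = 24 kN
  M_B = -wL²/12 = -12·4²/12 = -16 kN·m
Superposition: R_A = 882/25 kN, M_A = 694/25 kN·m, R_B = 1218/25 kN, M_B = -766/25 kN·m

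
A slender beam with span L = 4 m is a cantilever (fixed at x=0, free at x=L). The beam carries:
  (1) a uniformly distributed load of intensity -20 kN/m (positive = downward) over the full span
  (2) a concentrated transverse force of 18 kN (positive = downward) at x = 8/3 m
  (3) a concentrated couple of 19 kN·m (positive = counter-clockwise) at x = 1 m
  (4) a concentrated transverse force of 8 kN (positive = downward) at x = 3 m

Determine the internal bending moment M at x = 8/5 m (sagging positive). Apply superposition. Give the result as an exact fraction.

Load 1 — uniform load w=-20 kN/m over full span:
  M_1 = -w(L-x)²/2 = -(-20)·(4-(8/5))²/2 = 288/5 kN·m
Load 2 — point force P=18 kN at a=8/3 m (b=L-a=4/3):
  M_2 = -P(a-x)  [x≤a] = -18·((8/3)-(8/5)) = -96/5 kN·m
Load 3 — applied couple M₀=19 kN·m at a=1 m (b=L-a=3):
  M_3 = 0  [x>a] = 0 kN·m
Load 4 — point force P=8 kN at a=3 m (b=L-a=1):
  M_4 = -P(a-x)  [x≤a] = -8·(3-(8/5)) = -56/5 kN·m
Superposition: M = Σ M_i = 136/5 kN·m ≈ 27.200000 kN·m

M(8/5) = 136/5 kN·m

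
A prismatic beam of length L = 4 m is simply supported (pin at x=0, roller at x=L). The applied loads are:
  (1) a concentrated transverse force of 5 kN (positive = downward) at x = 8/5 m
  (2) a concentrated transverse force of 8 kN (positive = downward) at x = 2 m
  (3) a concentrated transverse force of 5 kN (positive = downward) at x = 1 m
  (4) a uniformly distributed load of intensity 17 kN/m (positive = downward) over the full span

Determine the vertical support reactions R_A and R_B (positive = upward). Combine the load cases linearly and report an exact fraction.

R_A = 179/4 kN, R_B = 165/4 kN

Load 1 — point force P=5 kN at a=8/5 m (b=L-a=12/5):
  R_A = Pb/L = 5·(12/5)/4 = 3 kN
  R_B = Pa/L = 5·(8/5)/4 = 2 kN
Load 2 — point force P=8 kN at a=2 m (b=L-a=2):
  R_A = Pb/L = 8·2/4 = 4 kN
  R_B = Pa/L = 8·2/4 = 4 kN
Load 3 — point force P=5 kN at a=1 m (b=L-a=3):
  R_A = Pb/L = 5·3/4 = 15/4 kN
  R_B = Pa/L = 5·1/4 = 5/4 kN
Load 4 — uniform load w=17 kN/m over full span:
  R_A = wL/2 = 17·4/2 = 34 kN
  R_B = wL/2 = 17·4/2 = 34 kN
Superposition: R_A = 179/4 kN, R_B = 165/4 kN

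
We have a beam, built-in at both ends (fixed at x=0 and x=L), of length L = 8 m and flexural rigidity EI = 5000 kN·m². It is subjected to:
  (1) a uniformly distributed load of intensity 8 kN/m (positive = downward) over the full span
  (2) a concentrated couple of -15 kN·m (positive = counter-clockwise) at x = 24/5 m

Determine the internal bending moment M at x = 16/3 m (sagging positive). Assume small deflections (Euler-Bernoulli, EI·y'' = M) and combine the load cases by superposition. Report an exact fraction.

Load 1 — uniform load w=8 kN/m over full span:
  M_1 = wLx/2 - wL²/12 - wx²/2 = 8·8·(16/3)/2 - 8·8²/12 - 8·(16/3)²/2 = 128/9 kN·m
Load 2 — applied couple M₀=-15 kN·m at a=24/5 m (b=L-a=16/5):
  M_2 = R_Ax - M_A - M₀  [x>a] with R_A=-27/10, M_A=-24/5 = (-27/10)·(16/3) - (-24/5) - (-15) = 27/5 kN·m
Superposition: M = Σ M_i = 883/45 kN·m ≈ 19.622222 kN·m

M(16/3) = 883/45 kN·m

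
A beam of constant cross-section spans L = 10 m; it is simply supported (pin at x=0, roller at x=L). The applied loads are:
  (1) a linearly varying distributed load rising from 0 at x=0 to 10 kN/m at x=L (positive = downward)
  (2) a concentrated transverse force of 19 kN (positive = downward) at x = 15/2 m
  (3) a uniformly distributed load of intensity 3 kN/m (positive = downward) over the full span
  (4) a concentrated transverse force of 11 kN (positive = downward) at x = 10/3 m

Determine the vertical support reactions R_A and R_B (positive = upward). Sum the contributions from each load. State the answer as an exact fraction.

Load 1 — triangular load w₀=10 kN/m (0→w₀ over full span):
  R_A = w₀L/6 = 10·10/6 = 50/3 kN
  R_B = w₀L/3 = 10·10/3 = 100/3 kN
Load 2 — point force P=19 kN at a=15/2 m (b=L-a=5/2):
  R_A = Pb/L = 19·(5/2)/10 = 19/4 kN
  R_B = Pa/L = 19·(15/2)/10 = 57/4 kN
Load 3 — uniform load w=3 kN/m over full span:
  R_A = wL/2 = 3·10/2 = 15 kN
  R_B = wL/2 = 3·10/2 = 15 kN
Load 4 — point force P=11 kN at a=10/3 m (b=L-a=20/3):
  R_A = Pb/L = 11·(20/3)/10 = 22/3 kN
  R_B = Pa/L = 11·(10/3)/10 = 11/3 kN
Superposition: R_A = 175/4 kN, R_B = 265/4 kN

R_A = 175/4 kN, R_B = 265/4 kN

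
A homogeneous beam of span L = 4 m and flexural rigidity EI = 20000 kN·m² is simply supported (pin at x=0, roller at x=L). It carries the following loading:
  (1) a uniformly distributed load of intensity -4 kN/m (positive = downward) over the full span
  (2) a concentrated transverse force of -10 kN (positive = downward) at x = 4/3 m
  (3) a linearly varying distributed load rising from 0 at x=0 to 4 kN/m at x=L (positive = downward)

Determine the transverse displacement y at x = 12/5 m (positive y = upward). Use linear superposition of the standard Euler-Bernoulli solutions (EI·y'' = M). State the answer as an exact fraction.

Load 1 — uniform load w=-4 kN/m over full span:
  y_1 = -wx(L³-2Lx²+x³)/(24EI) = -(-4)·(12/5)·(4³-2·4·(12/5)²+(12/5)³)/(24·20000) = 248/390625 m
Load 2 — point force P=-10 kN at a=4/3 m (b=L-a=8/3):
  y_2 = -Pa(L-x)(2Lx-a²-x²)/(6LEI)  [x>a] = -(-10)·(4/3)·(4-(12/5))·(2·4·(12/5)-(4/3)²-(12/5)²)/(6·4·20000) = 656/1265625 m
Load 3 — triangular load w₀=4 kN/m (0→w₀ over full span):
  y_3 = -w₀x(7L⁴-10L²x²+3x⁴)/(360LEI) = -4·(12/5)·(7·4⁴-10·4²·(12/5)²+3·(12/5)⁴)/(360·4·20000) = -9472/29296875 m
Superposition: y = Σ y_i = 656456/791015625 m ≈ 0.000830 m

y(12/5) = 656456/791015625 m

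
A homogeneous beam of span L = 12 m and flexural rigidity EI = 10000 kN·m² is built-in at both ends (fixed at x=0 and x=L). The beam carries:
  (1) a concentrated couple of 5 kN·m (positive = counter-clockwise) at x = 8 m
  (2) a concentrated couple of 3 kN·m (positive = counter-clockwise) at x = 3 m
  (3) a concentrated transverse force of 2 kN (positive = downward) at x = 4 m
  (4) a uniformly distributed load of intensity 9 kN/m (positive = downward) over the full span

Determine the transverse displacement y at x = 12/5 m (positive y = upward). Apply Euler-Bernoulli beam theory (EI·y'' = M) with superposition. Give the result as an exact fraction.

y(12/5) = -776791/37500000 m

Load 1 — applied couple M₀=5 kN·m at a=8 m (b=L-a=4):
  y_1 = (R_Ax³/6 - M_Ax²/2)/EI  [x≤a] with R_A=5/9, M_A=5/3 = ((5/9)·(12/5)³/6 - (5/3)·(12/5)²/2)/10000 = -11/31250 m
Load 2 — applied couple M₀=3 kN·m at a=3 m (b=L-a=9):
  y_2 = (R_Ax³/6 - M_Ax²/2)/EI  [x≤a] with R_A=9/32, M_A=-9/16 = ((9/32)·(12/5)³/6 - (-9/16)·(12/5)²/2)/10000 = 567/2500000 m
Load 3 — point force P=2 kN at a=4 m (b=L-a=8):
  y_3 = -Pb²x²(3aL-(3a+b)x)/(6L³EI)  [x≤a] = -2·8²·(12/5)²·(3·4·12-(3·4+8)·(12/5))/(6·12³·10000) = -32/46875 m
Load 4 — uniform load w=9 kN/m over full span:
  y_4 = -wx²(L-x)²/(24EI) = -9·(12/5)²·(12-(12/5))²/(24·10000) = -7776/390625 m
Superposition: y = Σ y_i = -776791/37500000 m ≈ -0.020714 m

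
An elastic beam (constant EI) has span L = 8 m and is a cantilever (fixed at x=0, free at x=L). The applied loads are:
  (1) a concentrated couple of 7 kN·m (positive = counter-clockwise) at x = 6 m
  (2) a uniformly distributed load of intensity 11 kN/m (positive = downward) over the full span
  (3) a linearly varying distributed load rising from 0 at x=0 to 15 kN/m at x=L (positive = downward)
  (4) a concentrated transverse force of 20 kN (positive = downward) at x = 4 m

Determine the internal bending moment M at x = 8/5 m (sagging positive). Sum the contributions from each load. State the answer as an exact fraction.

M(8/5) = -12289/25 kN·m

Load 1 — applied couple M₀=7 kN·m at a=6 m (b=L-a=2):
  M_1 = M₀  [x≤a] = 7 = 7 kN·m
Load 2 — uniform load w=11 kN/m over full span:
  M_2 = -w(L-x)²/2 = -11·(8-(8/5))²/2 = -5632/25 kN·m
Load 3 — triangular load w₀=15 kN/m (0→w₀ over full span):
  M_3 = w₀Lx/2 - w₀L²/3 - w₀x³/(6L) = 15·8·(8/5)/2 - 15·8²/3 - 15·(8/5)³/(6·8) = -5632/25 kN·m
Load 4 — point force P=20 kN at a=4 m (b=L-a=4):
  M_4 = -P(a-x)  [x≤a] = -20·(4-(8/5)) = -48 kN·m
Superposition: M = Σ M_i = -12289/25 kN·m ≈ -491.560000 kN·m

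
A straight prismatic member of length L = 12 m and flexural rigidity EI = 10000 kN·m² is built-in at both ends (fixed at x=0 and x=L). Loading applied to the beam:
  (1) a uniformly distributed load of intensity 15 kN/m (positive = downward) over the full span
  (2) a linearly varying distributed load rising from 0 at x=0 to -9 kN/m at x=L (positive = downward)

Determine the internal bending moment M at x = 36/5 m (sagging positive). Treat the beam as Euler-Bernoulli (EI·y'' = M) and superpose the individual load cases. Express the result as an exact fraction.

Load 1 — uniform load w=15 kN/m over full span:
  M_1 = wLx/2 - wL²/12 - wx²/2 = 15·12·(36/5)/2 - 15·12²/12 - 15·(36/5)²/2 = 396/5 kN·m
Load 2 — triangular load w₀=-9 kN/m (0→w₀ over full span):
  M_2 = 3w₀Lx/20 - w₀L²/30 - w₀x³/(6L) = 3·(-9)·12·(36/5)/20 - (-9)·12²/30 - (-9)·(36/5)³/(6·12) = -3348/125 kN·m
Superposition: M = Σ M_i = 6552/125 kN·m ≈ 52.416000 kN·m

M(36/5) = 6552/125 kN·m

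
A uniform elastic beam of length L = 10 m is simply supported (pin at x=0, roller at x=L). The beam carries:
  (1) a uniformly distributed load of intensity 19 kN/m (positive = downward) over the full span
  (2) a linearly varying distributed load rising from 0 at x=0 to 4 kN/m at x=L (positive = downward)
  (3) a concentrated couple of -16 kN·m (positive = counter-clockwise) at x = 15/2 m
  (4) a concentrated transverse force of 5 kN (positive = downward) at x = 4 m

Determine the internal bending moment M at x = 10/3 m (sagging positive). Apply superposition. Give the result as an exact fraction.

Load 1 — uniform load w=19 kN/m over full span:
  M_1 = wx(L-x)/2 = 19·(10/3)·(10-(10/3))/2 = 1900/9 kN·m
Load 2 — triangular load w₀=4 kN/m (0→w₀ over full span):
  M_2 = w₀Lx/6 - w₀x³/(6L) = 4·10·(10/3)/6 - 4·(10/3)³/(6·10) = 1600/81 kN·m
Load 3 — applied couple M₀=-16 kN·m at a=15/2 m (b=L-a=5/2):
  M_3 = M₀x/L  [x≤a] = (-16)·(10/3)/10 = -16/3 kN·m
Load 4 — point force P=5 kN at a=4 m (b=L-a=6):
  M_4 = Pbx/L  [x≤a] = 5·6·(10/3)/10 = 10 kN·m
Superposition: M = Σ M_i = 19078/81 kN·m ≈ 235.530864 kN·m

M(10/3) = 19078/81 kN·m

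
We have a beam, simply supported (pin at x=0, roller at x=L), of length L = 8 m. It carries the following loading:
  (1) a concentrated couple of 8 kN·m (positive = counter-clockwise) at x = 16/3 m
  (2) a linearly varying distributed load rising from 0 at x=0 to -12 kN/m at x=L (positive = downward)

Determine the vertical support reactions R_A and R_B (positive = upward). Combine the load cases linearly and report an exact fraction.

Load 1 — applied couple M₀=8 kN·m at a=16/3 m (b=L-a=8/3):
  R_A = M₀/L = 8/8 = 1 kN
  R_B = -M₀/L = -8/8 = -1 kN
Load 2 — triangular load w₀=-12 kN/m (0→w₀ over full span):
  R_A = w₀L/6 = (-12)·8/6 = -16 kN
  R_B = w₀L/3 = (-12)·8/3 = -32 kN
Superposition: R_A = -15 kN, R_B = -33 kN

R_A = -15 kN, R_B = -33 kN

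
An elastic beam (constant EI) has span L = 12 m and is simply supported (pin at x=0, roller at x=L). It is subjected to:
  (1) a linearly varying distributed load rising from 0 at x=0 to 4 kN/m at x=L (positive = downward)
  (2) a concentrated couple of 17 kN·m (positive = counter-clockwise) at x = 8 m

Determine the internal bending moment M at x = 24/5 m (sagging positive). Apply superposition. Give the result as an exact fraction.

Load 1 — triangular load w₀=4 kN/m (0→w₀ over full span):
  M_1 = w₀Lx/6 - w₀x³/(6L) = 4·12·(24/5)/6 - 4·(24/5)³/(6·12) = 4032/125 kN·m
Load 2 — applied couple M₀=17 kN·m at a=8 m (b=L-a=4):
  M_2 = M₀x/L  [x≤a] = 17·(24/5)/12 = 34/5 kN·m
Superposition: M = Σ M_i = 4882/125 kN·m ≈ 39.056000 kN·m

M(24/5) = 4882/125 kN·m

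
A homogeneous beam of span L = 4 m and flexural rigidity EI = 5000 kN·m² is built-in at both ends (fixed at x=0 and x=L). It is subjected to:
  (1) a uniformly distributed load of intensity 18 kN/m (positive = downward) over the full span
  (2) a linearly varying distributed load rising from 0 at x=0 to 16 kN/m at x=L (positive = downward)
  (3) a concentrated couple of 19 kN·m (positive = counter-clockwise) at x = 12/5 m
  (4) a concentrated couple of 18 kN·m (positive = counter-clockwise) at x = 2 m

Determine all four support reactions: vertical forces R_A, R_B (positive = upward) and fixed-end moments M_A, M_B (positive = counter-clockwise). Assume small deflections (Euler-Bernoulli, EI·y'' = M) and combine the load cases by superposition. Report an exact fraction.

Load 1 — uniform load w=18 kN/m over full span:
  R_A = wL/2 = 18·4/2 = 36 kN
  M_A = wL²/12 = 18·4²/12 = 24 kN·m
  R_B = wL/2 = 18·4/2 = 36 kN
  M_B = -wL²/12 = -18·4²/12 = -24 kN·m
Load 2 — triangular load w₀=16 kN/m (0→w₀ over full span):
  R_A = 3w₀L/20 = 3·16·4/20 = 48/5 kN
  M_A = w₀L²/30 = 16·4²/30 = 128/15 kN·m
  R_B = 7w₀L/20 = 7·16·4/20 = 112/5 kN
  M_B = -w₀L²/20 = -16·4²/20 = -64/5 kN·m
Load 3 — applied couple M₀=19 kN·m at a=12/5 m (b=L-a=8/5):
  R_A = 6M₀ab/L³ = 6·19·(12/5)·(8/5)/4³ = 171/25 kN
  M_A = M₀b(2a-b)/L² = 19·(8/5)·(2·(12/5)-(8/5))/4² = 152/25 kN·m
  R_B = -6M₀ab/L³ = -6·19·(12/5)·(8/5)/4³ = -171/25 kN
  M_B = M₀a(2b-a)/L² = 19·(12/5)·(2·(8/5)-(12/5))/4² = 57/25 kN·m
Load 4 — applied couple M₀=18 kN·m at a=2 m (b=L-a=2):
  R_A = 6M₀ab/L³ = 6·18·2·2/4³ = 27/4 kN
  M_A = M₀b(2a-b)/L² = 18·2·(2·2-2)/4² = 9/2 kN·m
  R_B = -6M₀ab/L³ = -6·18·2·2/4³ = -27/4 kN
  M_B = M₀a(2b-a)/L² = 18·2·(2·2-2)/4² = 9/2 kN·m
Superposition: R_A = 5919/100 kN, M_A = 6467/150 kN·m, R_B = 4481/100 kN, M_B = -1501/50 kN·m

R_A = 5919/100 kN, M_A = 6467/150 kN·m, R_B = 4481/100 kN, M_B = -1501/50 kN·m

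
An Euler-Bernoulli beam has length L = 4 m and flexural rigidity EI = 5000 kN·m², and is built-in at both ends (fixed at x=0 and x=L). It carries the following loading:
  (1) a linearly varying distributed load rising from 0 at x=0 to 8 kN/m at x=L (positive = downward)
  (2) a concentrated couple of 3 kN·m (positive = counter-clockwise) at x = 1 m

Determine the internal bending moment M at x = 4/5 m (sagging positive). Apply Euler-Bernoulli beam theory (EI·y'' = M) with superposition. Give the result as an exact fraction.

M(4/5) = 3841/6000 kN·m

Load 1 — triangular load w₀=8 kN/m (0→w₀ over full span):
  M_1 = 3w₀Lx/20 - w₀L²/30 - w₀x³/(6L) = 3·8·4·(4/5)/20 - 8·4²/30 - 8·(4/5)³/(6·4) = -224/375 kN·m
Load 2 — applied couple M₀=3 kN·m at a=1 m (b=L-a=3):
  M_2 = R_Ax - M_A  [x≤a] with R_A=27/32, M_A=-9/16 = (27/32)·(4/5) - (-9/16) = 99/80 kN·m
Superposition: M = Σ M_i = 3841/6000 kN·m ≈ 0.640167 kN·m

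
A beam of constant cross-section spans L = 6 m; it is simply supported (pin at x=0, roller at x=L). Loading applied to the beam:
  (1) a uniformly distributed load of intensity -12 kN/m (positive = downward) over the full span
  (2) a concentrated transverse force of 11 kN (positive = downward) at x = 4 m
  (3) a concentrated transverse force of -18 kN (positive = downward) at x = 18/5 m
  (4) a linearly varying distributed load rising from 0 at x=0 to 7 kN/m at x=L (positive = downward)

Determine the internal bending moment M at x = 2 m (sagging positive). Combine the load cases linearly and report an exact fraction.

Load 1 — uniform load w=-12 kN/m over full span:
  M_1 = wx(L-x)/2 = (-12)·2·(6-2)/2 = -48 kN·m
Load 2 — point force P=11 kN at a=4 m (b=L-a=2):
  M_2 = Pbx/L  [x≤a] = 11·2·2/6 = 22/3 kN·m
Load 3 — point force P=-18 kN at a=18/5 m (b=L-a=12/5):
  M_3 = Pbx/L  [x≤a] = (-18)·(12/5)·2/6 = -72/5 kN·m
Load 4 — triangular load w₀=7 kN/m (0→w₀ over full span):
  M_4 = w₀Lx/6 - w₀x³/(6L) = 7·6·2/6 - 7·2³/(6·6) = 112/9 kN·m
Superposition: M = Σ M_i = -1918/45 kN·m ≈ -42.622222 kN·m

M(2) = -1918/45 kN·m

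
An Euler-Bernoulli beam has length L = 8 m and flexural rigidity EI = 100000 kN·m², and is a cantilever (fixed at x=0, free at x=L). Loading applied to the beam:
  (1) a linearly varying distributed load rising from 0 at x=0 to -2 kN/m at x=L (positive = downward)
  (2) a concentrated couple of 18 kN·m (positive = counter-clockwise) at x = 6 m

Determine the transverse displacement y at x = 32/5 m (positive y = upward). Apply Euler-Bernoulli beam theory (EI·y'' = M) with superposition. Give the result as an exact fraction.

y(32/5) = 10709269/1171875000 m

Load 1 — triangular load w₀=-2 kN/m (0→w₀ over full span):
  y_1 = (w₀Lx³/12-w₀L²x²/6-w₀x⁵/(120L))/EI = ((-2)·8·(32/5)³/12-(-2)·8²·(32/5)²/6-(-2)·(32/5)⁵/(120·8))/100000 = 800768/146484375 m
Load 2 — applied couple M₀=18 kN·m at a=6 m (b=L-a=2):
  y_2 = M₀a(2x-a)/(2EI)  [x>a] = 18·6·(2·(32/5)-6)/(2·100000) = 459/125000 m
Superposition: y = Σ y_i = 10709269/1171875000 m ≈ 0.009139 m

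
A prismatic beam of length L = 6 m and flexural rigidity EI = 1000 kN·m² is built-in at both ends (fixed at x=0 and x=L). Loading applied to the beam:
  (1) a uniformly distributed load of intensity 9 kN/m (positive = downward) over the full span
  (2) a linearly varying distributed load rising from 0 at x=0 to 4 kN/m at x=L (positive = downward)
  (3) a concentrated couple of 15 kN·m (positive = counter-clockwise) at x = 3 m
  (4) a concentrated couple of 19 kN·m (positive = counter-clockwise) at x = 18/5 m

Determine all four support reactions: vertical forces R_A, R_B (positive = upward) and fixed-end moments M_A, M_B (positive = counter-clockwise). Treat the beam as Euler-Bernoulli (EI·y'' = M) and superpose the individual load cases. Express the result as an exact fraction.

Load 1 — uniform load w=9 kN/m over full span:
  R_A = wL/2 = 9·6/2 = 27 kN
  M_A = wL²/12 = 9·6²/12 = 27 kN·m
  R_B = wL/2 = 9·6/2 = 27 kN
  M_B = -wL²/12 = -9·6²/12 = -27 kN·m
Load 2 — triangular load w₀=4 kN/m (0→w₀ over full span):
  R_A = 3w₀L/20 = 3·4·6/20 = 18/5 kN
  M_A = w₀L²/30 = 4·6²/30 = 24/5 kN·m
  R_B = 7w₀L/20 = 7·4·6/20 = 42/5 kN
  M_B = -w₀L²/20 = -4·6²/20 = -36/5 kN·m
Load 3 — applied couple M₀=15 kN·m at a=3 m (b=L-a=3):
  R_A = 6M₀ab/L³ = 6·15·3·3/6³ = 15/4 kN
  M_A = M₀b(2a-b)/L² = 15·3·(2·3-3)/6² = 15/4 kN·m
  R_B = -6M₀ab/L³ = -6·15·3·3/6³ = -15/4 kN
  M_B = M₀a(2b-a)/L² = 15·3·(2·3-3)/6² = 15/4 kN·m
Load 4 — applied couple M₀=19 kN·m at a=18/5 m (b=L-a=12/5):
  R_A = 6M₀ab/L³ = 6·19·(18/5)·(12/5)/6³ = 114/25 kN
  M_A = M₀b(2a-b)/L² = 19·(12/5)·(2·(18/5)-(12/5))/6² = 152/25 kN·m
  R_B = -6M₀ab/L³ = -6·19·(18/5)·(12/5)/6³ = -114/25 kN
  M_B = M₀a(2b-a)/L² = 19·(18/5)·(2·(12/5)-(18/5))/6² = 57/25 kN·m
Superposition: R_A = 3891/100 kN, M_A = 4163/100 kN·m, R_B = 2709/100 kN, M_B = -2817/100 kN·m

R_A = 3891/100 kN, M_A = 4163/100 kN·m, R_B = 2709/100 kN, M_B = -2817/100 kN·m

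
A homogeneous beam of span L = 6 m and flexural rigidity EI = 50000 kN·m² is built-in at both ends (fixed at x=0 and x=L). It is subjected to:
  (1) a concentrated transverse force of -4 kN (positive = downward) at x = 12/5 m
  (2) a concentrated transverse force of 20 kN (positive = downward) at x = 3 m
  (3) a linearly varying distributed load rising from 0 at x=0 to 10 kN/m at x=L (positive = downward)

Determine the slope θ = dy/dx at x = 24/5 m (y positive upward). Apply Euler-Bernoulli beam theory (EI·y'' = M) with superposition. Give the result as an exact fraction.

θ(24/5) = 28539/78125000 rad

Load 1 — point force P=-4 kN at a=12/5 m (b=L-a=18/5):
  θ_1 = Pa²(L-x)(2bL-(3b+a)(L-x))/(2L³EI)  [x>a] = (-4)·(12/5)²·(6-(24/5))·(2·(18/5)·6-(3·(18/5)+(12/5))·(6-(24/5)))/(2·6³·50000) = -342/9765625 rad
Load 2 — point force P=20 kN at a=3 m (b=L-a=3):
  θ_2 = Pa²(L-x)(2bL-(3b+a)(L-x))/(2L³EI)  [x>a] = 20·3²·(6-(24/5))·(2·3·6-(3·3+3)·(6-(24/5)))/(2·6³·50000) = 27/125000 rad
Load 3 — triangular load w₀=10 kN/m (0→w₀ over full span):
  θ_3 = -w₀(2x(L-x)(L-2x)(x+2L)+x²(L-x)²)/(120LEI) = -10·(2·(24/5)·(6-(24/5))·(6-2·(24/5))·((24/5)+2·6)+(24/5)²·(6-(24/5))²)/(120·6·50000) = 72/390625 rad
Superposition: θ = Σ θ_i = 28539/78125000 rad ≈ 0.000365 rad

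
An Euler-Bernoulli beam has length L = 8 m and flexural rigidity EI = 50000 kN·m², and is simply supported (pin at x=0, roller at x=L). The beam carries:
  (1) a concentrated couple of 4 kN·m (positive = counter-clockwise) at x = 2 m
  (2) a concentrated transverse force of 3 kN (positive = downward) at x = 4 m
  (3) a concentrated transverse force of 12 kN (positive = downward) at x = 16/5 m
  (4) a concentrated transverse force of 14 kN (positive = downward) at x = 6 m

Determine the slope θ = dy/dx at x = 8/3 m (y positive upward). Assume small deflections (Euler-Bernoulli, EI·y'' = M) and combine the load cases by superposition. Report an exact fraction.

Load 1 — applied couple M₀=4 kN·m at a=2 m (b=L-a=6):
  θ_1 = (M₀x²/(2L)-M₀(x-a)+C₁)/EI  [x>a] with C₁=M₀(3b²-L²)/(6L)=11/3 = (4·(8/3)²/(2·8)-4·((8/3)-2)+(11/3))/50000 = 1/18000 rad
Load 2 — point force P=3 kN at a=4 m (b=L-a=4):
  θ_2 = -Pb(L²-b²-3x²)/(6LEI)  [x≤a] = -3·4·(8²-4²-3·(8/3)²)/(6·8·50000) = -1/7500 rad
Load 3 — point force P=12 kN at a=16/5 m (b=L-a=24/5):
  θ_3 = -Pb(L²-b²-3x²)/(6LEI)  [x≤a] = -12·(24/5)·(8²-(24/5)²-3·(8/3)²)/(6·8·50000) = -184/390625 rad
Load 4 — point force P=14 kN at a=6 m (b=L-a=2):
  θ_4 = -Pb(L²-b²-3x²)/(6LEI)  [x≤a] = -14·2·(8²-2²-3·(8/3)²)/(6·8·50000) = -203/450000 rad
Superposition: θ = Σ θ_i = -28123/28125000 rad ≈ -0.001000 rad

θ(8/3) = -28123/28125000 rad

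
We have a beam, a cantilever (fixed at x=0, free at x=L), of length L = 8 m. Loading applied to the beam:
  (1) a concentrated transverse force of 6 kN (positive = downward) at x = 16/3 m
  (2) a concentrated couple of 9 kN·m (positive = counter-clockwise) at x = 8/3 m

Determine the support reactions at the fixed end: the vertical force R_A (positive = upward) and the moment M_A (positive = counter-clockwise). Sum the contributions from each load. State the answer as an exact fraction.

R_A = 6 kN, M_A = 23 kN·m

Load 1 — point force P=6 kN at a=16/3 m (b=L-a=8/3):
  R_A = P = 6 kN
  M_A = Pa = 6·(16/3) = 32 kN·m
Load 2 — applied couple M₀=9 kN·m at a=8/3 m (b=L-a=16/3):
  R_A = 0 kN
  M_A = -M₀ = -9 kN·m
Superposition: R_A = 6 kN, M_A = 23 kN·m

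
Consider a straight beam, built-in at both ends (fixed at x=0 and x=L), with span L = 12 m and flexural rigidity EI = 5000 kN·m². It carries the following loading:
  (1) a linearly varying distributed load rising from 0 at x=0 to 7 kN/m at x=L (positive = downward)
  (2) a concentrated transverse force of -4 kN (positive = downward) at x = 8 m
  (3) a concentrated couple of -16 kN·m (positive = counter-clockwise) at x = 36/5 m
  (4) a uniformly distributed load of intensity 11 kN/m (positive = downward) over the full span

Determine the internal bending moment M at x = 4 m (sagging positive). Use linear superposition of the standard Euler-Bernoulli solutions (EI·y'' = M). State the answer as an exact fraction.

M(4) = 34712/675 kN·m

Load 1 — triangular load w₀=7 kN/m (0→w₀ over full span):
  M_1 = 3w₀Lx/20 - w₀L²/30 - w₀x³/(6L) = 3·7·12·4/20 - 7·12²/30 - 7·4³/(6·12) = 476/45 kN·m
Load 2 — point force P=-4 kN at a=8 m (b=L-a=4):
  M_2 = Pb²(3a+b)x/L³ - Pab²/L²  [x≤a] = (-4)·4²·(3·8+4)·4/12³ - (-4)·8·4²/12² = -16/27 kN·m
Load 3 — applied couple M₀=-16 kN·m at a=36/5 m (b=L-a=24/5):
  M_3 = R_Ax - M_A  [x≤a] with R_A=-48/25, M_A=-128/25 = (-48/25)·4 - (-128/25) = -64/25 kN·m
Load 4 — uniform load w=11 kN/m over full span:
  M_4 = wLx/2 - wL²/12 - wx²/2 = 11·12·4/2 - 11·12²/12 - 11·4²/2 = 44 kN·m
Superposition: M = Σ M_i = 34712/675 kN·m ≈ 51.425185 kN·m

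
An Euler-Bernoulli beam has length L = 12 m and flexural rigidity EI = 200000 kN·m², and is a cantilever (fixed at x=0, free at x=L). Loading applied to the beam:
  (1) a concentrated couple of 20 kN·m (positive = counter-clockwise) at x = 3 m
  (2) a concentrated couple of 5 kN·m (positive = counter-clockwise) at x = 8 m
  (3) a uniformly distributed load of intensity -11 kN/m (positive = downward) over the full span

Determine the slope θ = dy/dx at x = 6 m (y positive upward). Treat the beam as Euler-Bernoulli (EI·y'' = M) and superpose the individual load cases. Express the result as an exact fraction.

θ(6) = 1431/100000 rad

Load 1 — applied couple M₀=20 kN·m at a=3 m (b=L-a=9):
  θ_1 = M₀a/EI  [x>a] = 20·3/200000 = 3/10000 rad
Load 2 — applied couple M₀=5 kN·m at a=8 m (b=L-a=4):
  θ_2 = M₀x/EI  [x≤a] = 5·6/200000 = 3/20000 rad
Load 3 — uniform load w=-11 kN/m over full span:
  θ_3 = -wx(x²-3Lx+3L²)/(6EI) = -(-11)·6·(6²-3·12·6+3·12²)/(6·200000) = 693/50000 rad
Superposition: θ = Σ θ_i = 1431/100000 rad ≈ 0.014310 rad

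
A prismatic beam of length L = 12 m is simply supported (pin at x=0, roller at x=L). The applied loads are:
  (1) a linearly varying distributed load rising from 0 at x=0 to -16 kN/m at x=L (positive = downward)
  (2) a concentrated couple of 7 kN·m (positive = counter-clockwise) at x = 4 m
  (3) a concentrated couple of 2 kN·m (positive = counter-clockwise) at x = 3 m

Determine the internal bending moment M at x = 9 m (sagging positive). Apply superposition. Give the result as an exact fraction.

Load 1 — triangular load w₀=-16 kN/m (0→w₀ over full span):
  M_1 = w₀Lx/6 - w₀x³/(6L) = (-16)·12·9/6 - (-16)·9³/(6·12) = -126 kN·m
Load 2 — applied couple M₀=7 kN·m at a=4 m (b=L-a=8):
  M_2 = M₀x/L - M₀  [x>a] = 7·9/12 - 7 = -7/4 kN·m
Load 3 — applied couple M₀=2 kN·m at a=3 m (b=L-a=9):
  M_3 = M₀x/L - M₀  [x>a] = 2·9/12 - 2 = -1/2 kN·m
Superposition: M = Σ M_i = -513/4 kN·m ≈ -128.250000 kN·m

M(9) = -513/4 kN·m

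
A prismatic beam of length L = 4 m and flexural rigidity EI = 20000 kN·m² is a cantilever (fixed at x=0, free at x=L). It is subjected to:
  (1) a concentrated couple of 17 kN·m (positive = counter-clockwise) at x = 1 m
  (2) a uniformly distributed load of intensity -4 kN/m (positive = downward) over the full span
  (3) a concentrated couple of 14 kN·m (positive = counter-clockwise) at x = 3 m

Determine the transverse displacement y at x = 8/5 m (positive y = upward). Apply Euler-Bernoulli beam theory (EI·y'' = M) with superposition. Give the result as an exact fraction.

y(8/5) = 84687/25000000 m

Load 1 — applied couple M₀=17 kN·m at a=1 m (b=L-a=3):
  y_1 = M₀a(2x-a)/(2EI)  [x>a] = 17·1·(2·(8/5)-1)/(2·20000) = 187/200000 m
Load 2 — uniform load w=-4 kN/m over full span:
  y_2 = -wx²(x²-4Lx+6L²)/(24EI) = -(-4)·(8/5)²·((8/5)²-4·4·(8/5)+6·4²)/(24·20000) = 608/390625 m
Load 3 — applied couple M₀=14 kN·m at a=3 m (b=L-a=1):
  y_3 = M₀x²/(2EI)  [x≤a] = 14·(8/5)²/(2·20000) = 14/15625 m
Superposition: y = Σ y_i = 84687/25000000 m ≈ 0.003387 m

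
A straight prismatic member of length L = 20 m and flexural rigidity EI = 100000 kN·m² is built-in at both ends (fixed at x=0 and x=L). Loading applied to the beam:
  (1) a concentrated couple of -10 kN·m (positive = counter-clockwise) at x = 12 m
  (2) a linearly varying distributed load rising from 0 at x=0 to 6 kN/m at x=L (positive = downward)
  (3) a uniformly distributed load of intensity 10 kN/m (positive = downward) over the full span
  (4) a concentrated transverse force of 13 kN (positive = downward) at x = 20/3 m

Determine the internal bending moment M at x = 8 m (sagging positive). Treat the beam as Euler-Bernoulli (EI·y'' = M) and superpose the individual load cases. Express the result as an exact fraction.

Load 1 — applied couple M₀=-10 kN·m at a=12 m (b=L-a=8):
  M_1 = R_Ax - M_A  [x≤a] with R_A=-18/25, M_A=-16/5 = (-18/25)·8 - (-16/5) = -64/25 kN·m
Load 2 — triangular load w₀=6 kN/m (0→w₀ over full span):
  M_2 = 3w₀Lx/20 - w₀L²/30 - w₀x³/(6L) = 3·6·20·8/20 - 6·20²/30 - 6·8³/(6·20) = 192/5 kN·m
Load 3 — uniform load w=10 kN/m over full span:
  M_3 = wLx/2 - wL²/12 - wx²/2 = 10·20·8/2 - 10·20²/12 - 10·8²/2 = 440/3 kN·m
Load 4 — point force P=13 kN at a=20/3 m (b=L-a=40/3):
  M_4 = Pa²(a+3b)(L-x)/L³ - Pa²b/L²  [x>a] = 13·(20/3)²·((20/3)+3·(40/3))·(20-8)/20³ - 13·(20/3)²·(40/3)/20² = 572/27 kN·m
Superposition: M = Σ M_i = 137492/675 kN·m ≈ 203.691852 kN·m

M(8) = 137492/675 kN·m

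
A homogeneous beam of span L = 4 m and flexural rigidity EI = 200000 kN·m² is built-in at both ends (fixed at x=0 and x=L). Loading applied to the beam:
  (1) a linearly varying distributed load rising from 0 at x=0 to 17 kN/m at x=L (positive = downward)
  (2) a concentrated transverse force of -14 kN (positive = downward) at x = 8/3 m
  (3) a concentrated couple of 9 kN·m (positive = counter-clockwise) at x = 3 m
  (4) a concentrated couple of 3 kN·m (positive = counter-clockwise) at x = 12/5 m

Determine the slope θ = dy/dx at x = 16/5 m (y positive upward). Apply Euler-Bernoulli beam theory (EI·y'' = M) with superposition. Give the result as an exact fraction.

Load 1 — triangular load w₀=17 kN/m (0→w₀ over full span):
  θ_1 = -w₀(2x(L-x)(L-2x)(x+2L)+x²(L-x)²)/(120LEI) = -17·(2·(16/5)·(4-(16/5))·(4-2·(16/5))·((16/5)+2·4)+(16/5)²·(4-(16/5))²)/(120·4·200000) = 136/5859375 rad
Load 2 — point force P=-14 kN at a=8/3 m (b=L-a=4/3):
  θ_2 = Pa²(L-x)(2bL-(3b+a)(L-x))/(2L³EI)  [x>a] = (-14)·(8/3)²·(4-(16/5))·(2·(4/3)·4-(3·(4/3)+(8/3))·(4-(16/5)))/(2·4³·200000) = -7/421875 rad
Load 3 — applied couple M₀=9 kN·m at a=3 m (b=L-a=1):
  θ_3 = (R_Ax²/2 - M_Ax - M₀(x-a))/EI  [x>a] with R_A=81/32, M_A=45/16 = ((81/32)·(16/5)²/2 - (45/16)·(16/5) - 9·((16/5)-3))/200000 = 27/2500000 rad
Load 4 — applied couple M₀=3 kN·m at a=12/5 m (b=L-a=8/5):
  θ_4 = (R_Ax²/2 - M_Ax - M₀(x-a))/EI  [x>a] with R_A=27/25, M_A=24/25 = ((27/25)·(16/5)²/2 - (24/25)·(16/5) - 3·((16/5)-(12/5)))/200000 = 9/31250000 rad
Superposition: θ = Σ θ_i = 29879/1687500000 rad ≈ 0.000018 rad

θ(16/5) = 29879/1687500000 rad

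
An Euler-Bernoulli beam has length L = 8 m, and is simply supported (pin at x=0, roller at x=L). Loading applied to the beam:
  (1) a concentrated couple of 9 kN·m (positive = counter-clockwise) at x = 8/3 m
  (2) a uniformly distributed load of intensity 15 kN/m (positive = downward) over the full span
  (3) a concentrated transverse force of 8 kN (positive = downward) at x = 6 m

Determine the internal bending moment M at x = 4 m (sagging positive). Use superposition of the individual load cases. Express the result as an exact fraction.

Load 1 — applied couple M₀=9 kN·m at a=8/3 m (b=L-a=16/3):
  M_1 = M₀x/L - M₀  [x>a] = 9·4/8 - 9 = -9/2 kN·m
Load 2 — uniform load w=15 kN/m over full span:
  M_2 = wx(L-x)/2 = 15·4·(8-4)/2 = 120 kN·m
Load 3 — point force P=8 kN at a=6 m (b=L-a=2):
  M_3 = Pbx/L  [x≤a] = 8·2·4/8 = 8 kN·m
Superposition: M = Σ M_i = 247/2 kN·m ≈ 123.500000 kN·m

M(4) = 247/2 kN·m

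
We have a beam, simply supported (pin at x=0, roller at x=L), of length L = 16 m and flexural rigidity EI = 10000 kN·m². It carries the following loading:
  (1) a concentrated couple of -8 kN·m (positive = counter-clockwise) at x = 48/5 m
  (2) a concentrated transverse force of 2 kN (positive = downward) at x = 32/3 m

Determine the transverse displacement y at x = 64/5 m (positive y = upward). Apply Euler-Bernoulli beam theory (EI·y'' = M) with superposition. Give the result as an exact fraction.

Load 1 — applied couple M₀=-8 kN·m at a=48/5 m (b=L-a=32/5):
  y_1 = (M₀x³/(6L)-M₀(x-a)²/2+C₁x)/EI  [x>a] with C₁=M₀(3b²-L²)/(6L)=832/75 = ((-8)·(64/5)³/(6·16)-(-8)·((64/5)-(48/5))²/2+(832/75)·(64/5))/10000 = 64/78125 m
Load 2 — point force P=2 kN at a=32/3 m (b=L-a=16/3):
  y_2 = -Pa(L-x)(2Lx-a²-x²)/(6LEI)  [x>a] = -2·(32/3)·(16-(64/5))·(2·16·(64/5)-(32/3)²-(64/5)²)/(6·16·10000) = -59392/6328125 m
Superposition: y = Σ y_i = -54208/6328125 m ≈ -0.008566 m

y(64/5) = -54208/6328125 m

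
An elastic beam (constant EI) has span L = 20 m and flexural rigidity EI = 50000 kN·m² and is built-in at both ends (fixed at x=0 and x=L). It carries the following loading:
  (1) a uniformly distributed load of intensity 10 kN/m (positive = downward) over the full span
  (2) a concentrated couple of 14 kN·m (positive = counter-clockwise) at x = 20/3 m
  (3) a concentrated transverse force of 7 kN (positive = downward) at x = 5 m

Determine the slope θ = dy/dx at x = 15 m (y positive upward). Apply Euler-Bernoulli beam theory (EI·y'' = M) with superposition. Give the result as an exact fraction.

θ(15) = 24287/1920000 rad

Load 1 — uniform load w=10 kN/m over full span:
  θ_1 = -wx(L-x)(L-2x)/(12EI) = -10·15·(20-15)·(20-2·15)/(12·50000) = 1/80 rad
Load 2 — applied couple M₀=14 kN·m at a=20/3 m (b=L-a=40/3):
  θ_2 = (R_Ax²/2 - M_Ax - M₀(x-a))/EI  [x>a] with R_A=14/15, M_A=0 = ((14/15)·15²/2 - 0·15 - 14·(15-(20/3)))/50000 = -7/30000 rad
Load 3 — point force P=7 kN at a=5 m (b=L-a=15):
  θ_3 = Pa²(L-x)(2bL-(3b+a)(L-x))/(2L³EI)  [x>a] = 7·5²·(20-15)·(2·15·20-(3·15+5)·(20-15))/(2·20³·50000) = 49/128000 rad
Superposition: θ = Σ θ_i = 24287/1920000 rad ≈ 0.012649 rad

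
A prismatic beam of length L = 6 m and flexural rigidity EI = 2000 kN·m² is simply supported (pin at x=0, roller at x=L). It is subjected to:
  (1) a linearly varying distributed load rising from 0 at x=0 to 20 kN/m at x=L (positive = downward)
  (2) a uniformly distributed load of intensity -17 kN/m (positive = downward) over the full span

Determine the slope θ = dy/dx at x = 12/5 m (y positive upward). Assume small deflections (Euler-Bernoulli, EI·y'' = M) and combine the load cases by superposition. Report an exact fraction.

θ(12/5) = 357/50000 rad

Load 1 — triangular load w₀=20 kN/m (0→w₀ over full span):
  θ_1 = -w₀(7L⁴-30L²x²+15x⁴)/(360LEI) = -20·(7·6⁴-30·6²·(12/5)²+15·(12/5)⁴)/(360·6·2000) = -969/62500 rad
Load 2 — uniform load w=-17 kN/m over full span:
  θ_2 = -w(L³-6Lx²+4x³)/(24EI) = -(-17)·(6³-6·6·(12/5)²+4·(12/5)³)/(24·2000) = 5661/250000 rad
Superposition: θ = Σ θ_i = 357/50000 rad ≈ 0.007140 rad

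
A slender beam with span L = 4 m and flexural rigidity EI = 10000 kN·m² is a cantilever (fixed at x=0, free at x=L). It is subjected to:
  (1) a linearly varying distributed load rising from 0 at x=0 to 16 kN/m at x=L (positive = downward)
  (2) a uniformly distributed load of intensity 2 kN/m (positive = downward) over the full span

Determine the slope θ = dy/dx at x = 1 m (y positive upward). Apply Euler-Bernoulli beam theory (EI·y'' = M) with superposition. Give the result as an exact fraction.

Load 1 — triangular load w₀=16 kN/m (0→w₀ over full span):
  θ_1 = (w₀Lx²/4-w₀L²x/3-w₀x⁴/(24L))/EI = (16·4·1²/4-16·4²·1/3-16·1⁴/(24·4))/10000 = -139/20000 rad
Load 2 — uniform load w=2 kN/m over full span:
  θ_2 = -wx(x²-3Lx+3L²)/(6EI) = -2·1·(1²-3·4·1+3·4²)/(6·10000) = -37/30000 rad
Superposition: θ = Σ θ_i = -491/60000 rad ≈ -0.008183 rad

θ(1) = -491/60000 rad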